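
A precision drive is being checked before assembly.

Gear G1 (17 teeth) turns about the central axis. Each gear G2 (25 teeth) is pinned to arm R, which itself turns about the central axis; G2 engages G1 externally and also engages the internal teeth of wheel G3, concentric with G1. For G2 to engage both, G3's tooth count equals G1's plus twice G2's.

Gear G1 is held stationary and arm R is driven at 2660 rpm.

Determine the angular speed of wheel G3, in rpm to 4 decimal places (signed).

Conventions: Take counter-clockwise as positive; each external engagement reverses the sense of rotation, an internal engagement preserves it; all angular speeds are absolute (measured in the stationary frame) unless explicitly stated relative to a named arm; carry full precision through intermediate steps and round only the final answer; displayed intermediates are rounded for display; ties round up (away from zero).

+3334.9254 rpm

recognized (axles ride arm R): planetary set, 17/25/67 teeth
normalise by the input: solve with ω_arm = 1, then scale by 2660 rpm
ring teeth: 17 + 2·25 = 67
17(ω_sun−ω_arm) = −67(ω_ring−ω_arm),  ω_sun = 0, ω_arm = 1
ω_ring = 1 − (17/67)(0−1) = 84/67
scale: ω_ring = 84/67 × 2660 rpm = +3334.9254 rpm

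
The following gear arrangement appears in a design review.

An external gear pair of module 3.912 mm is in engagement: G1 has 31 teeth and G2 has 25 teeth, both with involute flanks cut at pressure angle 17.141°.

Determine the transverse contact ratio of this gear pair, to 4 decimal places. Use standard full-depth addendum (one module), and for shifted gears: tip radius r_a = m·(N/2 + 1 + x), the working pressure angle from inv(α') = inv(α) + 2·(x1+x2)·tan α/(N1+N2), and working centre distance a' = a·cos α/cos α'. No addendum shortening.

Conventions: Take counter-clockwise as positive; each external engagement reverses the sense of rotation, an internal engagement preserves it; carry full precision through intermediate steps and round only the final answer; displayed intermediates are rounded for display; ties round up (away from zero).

1.7686

single-mesh involute tooth geometry (31T engaging 25T at module 3.912)
base radii: r_b1 = 57.942692, r_b2 = 46.727977
tip radii: r_a1 = 64.548000, r_a2 = 52.812000
no profile shift: α' = α, a' = a
action lengths: √(r_a1²−r_b1²) = 28.444485, √(r_a2²−r_b2²) = 24.609012
base pitch p_b = π·m·cos α = 11.744022
CR = (28.444485 + 24.609012 − 109.536000·sin 17.14100°)/11.744022 = 1.768609
contact ratio ≈ 1.7686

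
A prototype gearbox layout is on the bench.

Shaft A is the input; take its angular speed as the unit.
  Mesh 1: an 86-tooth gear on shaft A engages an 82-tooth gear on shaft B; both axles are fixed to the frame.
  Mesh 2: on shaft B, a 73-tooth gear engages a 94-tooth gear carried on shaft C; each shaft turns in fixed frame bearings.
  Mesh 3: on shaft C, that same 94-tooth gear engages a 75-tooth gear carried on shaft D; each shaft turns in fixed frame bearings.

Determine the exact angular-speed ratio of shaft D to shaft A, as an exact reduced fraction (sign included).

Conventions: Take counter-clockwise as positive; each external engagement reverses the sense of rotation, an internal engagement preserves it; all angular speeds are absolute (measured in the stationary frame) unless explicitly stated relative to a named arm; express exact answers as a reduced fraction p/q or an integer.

-3139/3075

class = fixed-axis compound train [3 meshes; 3 ratios multiply, 3 sense flips]
mesh 1 [86T→82T]: running ratio 43/41, sense −
mesh 2 [73T→94T]: running ratio 3139/3854, sense +
mesh 3 [94T→75T]: running ratio 3139/3075, sense −
ω_out/ω_in = -3139/3075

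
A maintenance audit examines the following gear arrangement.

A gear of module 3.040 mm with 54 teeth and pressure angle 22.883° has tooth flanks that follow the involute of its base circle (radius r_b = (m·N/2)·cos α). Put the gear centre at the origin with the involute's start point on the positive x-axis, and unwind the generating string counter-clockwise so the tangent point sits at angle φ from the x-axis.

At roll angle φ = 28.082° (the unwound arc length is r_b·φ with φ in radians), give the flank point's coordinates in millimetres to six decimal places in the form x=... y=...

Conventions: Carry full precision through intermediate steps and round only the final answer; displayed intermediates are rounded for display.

class = single-mesh tooth geometry [base-circle involute, m = 3.040, 54T]
pitch radius r_p = m·N/2 = 3.040·54/2 = 82.080000
base radius r_b = r_p·cos α = 82.080000·cos 22.883° = 75.620371
roll angle φ = 28.082° = 0.49012336 rad
x = r_b·(cos φ + φ·sin φ) = 84.164935
y = r_b·(sin φ − φ·cos φ) = 2.897110

x=84.164935 y=2.897110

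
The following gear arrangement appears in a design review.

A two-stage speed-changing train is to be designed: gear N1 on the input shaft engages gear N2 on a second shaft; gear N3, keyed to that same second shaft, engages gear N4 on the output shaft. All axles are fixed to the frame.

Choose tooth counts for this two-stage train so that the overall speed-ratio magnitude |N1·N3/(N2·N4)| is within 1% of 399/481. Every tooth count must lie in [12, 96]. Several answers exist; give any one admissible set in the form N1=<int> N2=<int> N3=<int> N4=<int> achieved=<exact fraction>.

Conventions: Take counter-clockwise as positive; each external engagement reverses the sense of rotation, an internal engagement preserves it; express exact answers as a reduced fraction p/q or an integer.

N1=19 N2=13 N3=21 N4=37 achieved=399/481

2-stage fixed-axis compound train for ratio 399/481
target = 399/481 in lowest terms: an exact hit needs N1·N3 = k·399 and N2·N4 = k·481 for one integer k, every count in [12, 96]; additionally prefer no 1:1 stage (N1 ≠ N2, N3 ≠ N4)
k = 1: N1·N3 = 399 = 19·21, N2·N4 = 481 = 13·37
achieved = 19·21/(13·37) = 399/481; |achieved − target| = 0 ≤ 399/48100 ✓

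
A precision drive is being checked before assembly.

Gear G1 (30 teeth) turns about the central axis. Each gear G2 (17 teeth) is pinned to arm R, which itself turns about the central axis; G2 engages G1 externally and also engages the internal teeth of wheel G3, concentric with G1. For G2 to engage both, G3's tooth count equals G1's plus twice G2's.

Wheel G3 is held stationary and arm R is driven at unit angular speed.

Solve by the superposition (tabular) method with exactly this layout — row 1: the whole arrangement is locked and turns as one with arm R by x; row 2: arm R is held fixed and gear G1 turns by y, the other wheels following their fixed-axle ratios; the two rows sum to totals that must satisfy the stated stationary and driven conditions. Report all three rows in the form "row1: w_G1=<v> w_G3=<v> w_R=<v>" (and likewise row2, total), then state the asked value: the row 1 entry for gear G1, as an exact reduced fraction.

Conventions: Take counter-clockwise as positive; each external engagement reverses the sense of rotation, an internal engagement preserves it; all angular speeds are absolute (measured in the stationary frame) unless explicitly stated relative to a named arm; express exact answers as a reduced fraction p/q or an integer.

planetary set (30T centre, 17T on arm, 64T internal) — Willis relation
superposition row 1 [locked train]: every member turns x
row 2 (arm held, sun turns y): ω_ring = −(30/64)·y, ω_arm = 0
boundary: total ω_ring = x − (30/64)·y = 0 and total ω_arm = x = 1  ⇒  y = 32/15, x = 1
row 2 ring = −(30/64)·32/15 = -1
totals (row 1 + row 2): sun 1 + 32/15 = 47/15, ring 1 + (-1) = 0, arm 1 + 0 = 1
asked cell (row1, sun) = 1

row1: w_G1=1 w_G3=1 w_R=1
row2: w_G1=32/15 w_G3=-1 w_R=0
total: w_G1=47/15 w_G3=0 w_R=1
asked value: 1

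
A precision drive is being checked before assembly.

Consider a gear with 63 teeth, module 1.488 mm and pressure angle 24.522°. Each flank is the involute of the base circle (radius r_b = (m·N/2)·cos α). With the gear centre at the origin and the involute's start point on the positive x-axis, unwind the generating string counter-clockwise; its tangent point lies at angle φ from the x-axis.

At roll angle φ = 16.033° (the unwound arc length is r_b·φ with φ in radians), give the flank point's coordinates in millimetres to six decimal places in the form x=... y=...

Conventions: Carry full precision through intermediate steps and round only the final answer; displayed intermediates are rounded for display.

x=44.281304 y=0.309037

topology: single-mesh involute geometry — m = 1.488, N = 63
pitch radius r_p = m·N/2 = 1.488·63/2 = 46.872000
base radius r_b = r_p·cos α = 46.872000·cos 24.522° = 42.644238
roll angle φ = 16.033° = 0.27982864 rad
x = r_b·(cos φ + φ·sin φ) = 44.281304
y = r_b·(sin φ − φ·cos φ) = 0.309037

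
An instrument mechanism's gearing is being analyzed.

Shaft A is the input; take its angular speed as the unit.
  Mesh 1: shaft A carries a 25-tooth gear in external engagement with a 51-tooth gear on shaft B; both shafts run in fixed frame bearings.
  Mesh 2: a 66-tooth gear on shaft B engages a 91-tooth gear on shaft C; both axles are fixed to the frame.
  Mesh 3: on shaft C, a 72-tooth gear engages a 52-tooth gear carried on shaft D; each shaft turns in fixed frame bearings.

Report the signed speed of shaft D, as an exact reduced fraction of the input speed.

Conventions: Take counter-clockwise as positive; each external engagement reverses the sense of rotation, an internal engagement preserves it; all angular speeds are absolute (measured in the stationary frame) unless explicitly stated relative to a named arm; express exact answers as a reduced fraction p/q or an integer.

-9900/20111

3-mesh fixed-axis compound train (all bearings frame-fixed)
mesh 1 [25T→51T]: |ω|/ω_in = 1×25/51 = 25/51, sense flips to −
mesh 2 [66T→91T]: |ω|/ω_in = (25/51)×66/91 = 550/1547, sense flips to +
mesh 3 [72T→52T]: |ω|/ω_in = (550/1547)×72/52 = 9900/20111, sense flips to −
signed output speed (× input speed) = -9900/20111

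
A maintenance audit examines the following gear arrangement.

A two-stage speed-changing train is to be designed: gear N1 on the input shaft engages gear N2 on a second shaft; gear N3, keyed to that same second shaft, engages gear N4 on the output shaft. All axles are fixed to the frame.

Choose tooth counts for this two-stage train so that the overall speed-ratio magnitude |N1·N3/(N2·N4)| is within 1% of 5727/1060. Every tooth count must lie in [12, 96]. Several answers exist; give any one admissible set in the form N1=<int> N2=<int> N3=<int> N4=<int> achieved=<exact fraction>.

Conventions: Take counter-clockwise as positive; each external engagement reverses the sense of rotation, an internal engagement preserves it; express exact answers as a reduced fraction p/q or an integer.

design class (target 5727/1060): fixed-axis compound train
target = 5727/1060 in lowest terms: an exact hit needs N1·N3 = k·5727 and N2·N4 = k·1060 for one integer k, every count in [12, 96]; additionally prefer no 1:1 stage (N1 ≠ N2, N3 ≠ N4)
k = 1: N1·N3 = 5727 = 69·83, N2·N4 = 1060 = 20·53
achieved = 69·83/(20·53) = 5727/1060; |achieved − target| = 0 ≤ 5727/106000 ✓

N1=69 N2=20 N3=83 N4=53 achieved=5727/1060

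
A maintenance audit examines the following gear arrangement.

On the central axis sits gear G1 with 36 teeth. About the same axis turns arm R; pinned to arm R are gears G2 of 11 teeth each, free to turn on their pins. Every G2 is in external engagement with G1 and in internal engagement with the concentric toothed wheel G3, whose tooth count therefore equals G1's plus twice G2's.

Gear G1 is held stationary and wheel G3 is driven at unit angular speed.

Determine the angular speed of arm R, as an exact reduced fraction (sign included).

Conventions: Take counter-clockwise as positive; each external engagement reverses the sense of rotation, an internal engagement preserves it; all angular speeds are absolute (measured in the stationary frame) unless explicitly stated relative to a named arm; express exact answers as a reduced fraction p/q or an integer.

planetary set (36T centre, 11T on arm, 58T internal) — Willis relation
ring teeth: 36 + 2·11 = 58
36(ω_sun−ω_arm) = −58(ω_ring−ω_arm),  ω_sun = 0, ω_ring = 1
36(0−ω_arm) = −58(1−ω_arm)  ⇒  94·ω_arm = 58  ⇒  ω_arm = 29/47
exact speed ratio = 29/47

29/47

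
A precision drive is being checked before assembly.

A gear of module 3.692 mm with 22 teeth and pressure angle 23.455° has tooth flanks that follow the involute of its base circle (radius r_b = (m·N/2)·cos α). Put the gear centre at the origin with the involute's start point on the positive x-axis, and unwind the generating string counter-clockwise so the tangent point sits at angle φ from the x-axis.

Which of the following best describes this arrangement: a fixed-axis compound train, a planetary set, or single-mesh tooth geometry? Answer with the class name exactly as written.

class = single-mesh tooth geometry [base-circle involute, m = 3.692, 22T]
classification: single-mesh tooth geometry

single-mesh tooth geometry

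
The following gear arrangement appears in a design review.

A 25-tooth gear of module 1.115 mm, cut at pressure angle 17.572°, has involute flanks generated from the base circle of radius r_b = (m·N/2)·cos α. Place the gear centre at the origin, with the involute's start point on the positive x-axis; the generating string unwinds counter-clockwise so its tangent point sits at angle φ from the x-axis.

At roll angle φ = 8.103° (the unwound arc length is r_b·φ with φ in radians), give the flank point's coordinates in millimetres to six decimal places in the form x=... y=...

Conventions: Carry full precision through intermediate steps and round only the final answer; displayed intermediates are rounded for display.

recognized (one wheel, involute flank): single-mesh tooth geometry, m = 1.115, N = 25
pitch radius r_p = m·N/2 = 1.115·25/2 = 13.937500
base radius r_b = r_p·cos α = 13.937500·cos 17.572° = 13.287153
roll angle φ = 8.103° = 0.14142403 rad
x = r_b·(cos φ + φ·sin φ) = 13.419366
y = r_b·(sin φ − φ·cos φ) = 0.012503

x=13.419366 y=0.012503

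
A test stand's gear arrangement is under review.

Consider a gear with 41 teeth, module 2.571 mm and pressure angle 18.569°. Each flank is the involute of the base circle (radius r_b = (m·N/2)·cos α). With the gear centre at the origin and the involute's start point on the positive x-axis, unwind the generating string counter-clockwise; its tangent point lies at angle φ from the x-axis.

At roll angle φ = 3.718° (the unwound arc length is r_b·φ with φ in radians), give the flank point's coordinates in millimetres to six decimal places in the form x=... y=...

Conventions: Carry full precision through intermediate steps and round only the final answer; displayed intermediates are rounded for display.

topology: single-mesh involute geometry — m = 2.571, N = 41
pitch radius r_p = m·N/2 = 2.571·41/2 = 52.705500
base radius r_b = r_p·cos α = 52.705500·cos 18.569° = 49.961696
roll angle φ = 3.718° = 0.06489134 rad
x = r_b·(cos φ + φ·sin φ) = 50.066777
y = r_b·(sin φ − φ·cos φ) = 0.004549

x=50.066777 y=0.004549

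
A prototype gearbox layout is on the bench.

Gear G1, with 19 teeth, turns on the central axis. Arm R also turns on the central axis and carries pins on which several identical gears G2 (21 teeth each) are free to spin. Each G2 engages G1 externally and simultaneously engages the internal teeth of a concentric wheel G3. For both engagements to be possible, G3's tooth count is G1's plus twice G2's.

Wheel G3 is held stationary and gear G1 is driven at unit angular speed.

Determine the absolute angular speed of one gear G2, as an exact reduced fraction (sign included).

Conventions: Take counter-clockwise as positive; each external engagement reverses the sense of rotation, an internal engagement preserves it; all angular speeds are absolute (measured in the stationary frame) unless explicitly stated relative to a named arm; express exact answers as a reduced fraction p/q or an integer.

topology: planetary set — G1 19T / G2 21T / G3 61T, arm = carrier (Willis)
ring teeth: 19 + 2·21 = 61
19(ω_sun−ω_arm) = −61(ω_ring−ω_arm),  ω_ring = 0, ω_sun = 1
19(1−ω_arm) = −61(0−ω_arm)  ⇒  80·ω_arm = 19  ⇒  ω_arm = 19/80
sun–planet mesh: 19·(1−19/80) = −21·(ω_p−ω_arm)  ⇒  ω_p−ω_arm = -1159/1680
ω_p = 19/80 − 1159/1680 = -19/42
exact speed ratio = -19/42

-19/42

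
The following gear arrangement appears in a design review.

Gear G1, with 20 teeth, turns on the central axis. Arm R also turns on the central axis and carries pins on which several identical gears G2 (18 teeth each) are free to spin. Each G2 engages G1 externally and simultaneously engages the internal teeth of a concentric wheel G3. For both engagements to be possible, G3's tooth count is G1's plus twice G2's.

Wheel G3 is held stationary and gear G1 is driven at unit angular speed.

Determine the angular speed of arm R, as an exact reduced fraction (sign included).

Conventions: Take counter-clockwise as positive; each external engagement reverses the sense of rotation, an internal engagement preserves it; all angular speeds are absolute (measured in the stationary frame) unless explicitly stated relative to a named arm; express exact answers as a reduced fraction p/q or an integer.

5/19

planetary set (20T centre, 18T on arm, 56T internal) — Willis relation
ring teeth: 20 + 2·18 = 56
20(ω_sun−ω_arm) = −56(ω_ring−ω_arm),  ω_ring = 0, ω_sun = 1
20(1−ω_arm) = −56(0−ω_arm)  ⇒  76·ω_arm = 20  ⇒  ω_arm = 5/19
exact speed ratio = 5/19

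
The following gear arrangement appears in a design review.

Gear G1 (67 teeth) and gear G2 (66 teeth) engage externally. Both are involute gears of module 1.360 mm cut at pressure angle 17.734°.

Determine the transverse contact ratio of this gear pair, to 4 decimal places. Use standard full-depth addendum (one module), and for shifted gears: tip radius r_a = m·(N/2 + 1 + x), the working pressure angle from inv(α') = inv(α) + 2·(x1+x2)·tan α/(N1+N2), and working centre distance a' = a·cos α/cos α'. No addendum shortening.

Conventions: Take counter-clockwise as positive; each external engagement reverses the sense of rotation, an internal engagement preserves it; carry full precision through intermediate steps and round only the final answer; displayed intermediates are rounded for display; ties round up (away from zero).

single-mesh involute tooth geometry (67T engaging 66T at module 1.360)
base radii: r_b1 = 43.395030, r_b2 = 42.747343
tip radii: r_a1 = 46.920000, r_a2 = 46.240000
no profile shift: α' = α, a' = a
action lengths: √(r_a1²−r_b1²) = 17.842584, √(r_a2²−r_b2²) = 17.629586
base pitch p_b = π·m·cos α = 4.069538
CR = (17.842584 + 17.629586 − 90.440000·sin 17.73400°)/4.069538 = 1.947223
contact ratio ≈ 1.9472

1.9472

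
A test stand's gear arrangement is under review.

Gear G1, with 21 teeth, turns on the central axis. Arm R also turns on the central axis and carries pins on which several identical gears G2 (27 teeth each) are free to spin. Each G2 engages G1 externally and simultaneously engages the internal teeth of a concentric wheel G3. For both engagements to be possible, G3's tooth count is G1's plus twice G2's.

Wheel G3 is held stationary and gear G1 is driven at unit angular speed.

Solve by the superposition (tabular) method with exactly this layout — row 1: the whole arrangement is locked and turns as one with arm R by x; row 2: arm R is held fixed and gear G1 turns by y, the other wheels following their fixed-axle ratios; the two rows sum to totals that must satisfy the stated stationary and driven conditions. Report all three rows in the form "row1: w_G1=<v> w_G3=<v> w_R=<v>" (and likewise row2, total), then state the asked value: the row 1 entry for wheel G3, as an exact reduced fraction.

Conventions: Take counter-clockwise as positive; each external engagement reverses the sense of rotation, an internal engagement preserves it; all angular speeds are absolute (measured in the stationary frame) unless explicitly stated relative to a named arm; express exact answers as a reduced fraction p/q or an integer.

row1: w_G1=7/32 w_G3=7/32 w_R=7/32
row2: w_G1=25/32 w_G3=-7/32 w_R=0
total: w_G1=1 w_G3=0 w_R=7/32
asked value: 7/32

recognized (axles ride arm R): planetary set, 21/27/75 teeth
row 1 (train locked, turned with arm): all members turn x
row 2 — arm fixed, fixed-axis ratios: sun y, ring −(21/75)·y, arm 0
boundary: total ω_ring = x − (21/75)·y = 0 and total ω_sun = x + y = 1  ⇒  y = 25/32, x = 7/32
row 2 ring = −(21/75)·25/32 = -7/32
totals (row 1 + row 2): sun 7/32 + 25/32 = 1, ring 7/32 + (-7/32) = 0, arm 7/32 + 0 = 7/32
asked cell (row1, ring) = 7/32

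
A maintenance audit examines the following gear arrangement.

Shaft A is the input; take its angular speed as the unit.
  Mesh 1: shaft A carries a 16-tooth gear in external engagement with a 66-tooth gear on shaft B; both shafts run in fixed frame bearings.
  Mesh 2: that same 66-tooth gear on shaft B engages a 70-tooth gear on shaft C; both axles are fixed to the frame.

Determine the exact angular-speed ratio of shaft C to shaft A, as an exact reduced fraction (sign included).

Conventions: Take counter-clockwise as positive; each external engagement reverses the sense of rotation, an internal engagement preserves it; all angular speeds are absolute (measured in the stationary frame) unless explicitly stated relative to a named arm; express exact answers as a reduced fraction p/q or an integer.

class = fixed-axis compound train [2 meshes; 2 ratios multiply, 2 sense flips]
mesh 1 [16T→66T]: running ratio 8/33, sense −
mesh 2 [66T→70T]: running ratio 8/35, sense +
ω_out/ω_in = 8/35

8/35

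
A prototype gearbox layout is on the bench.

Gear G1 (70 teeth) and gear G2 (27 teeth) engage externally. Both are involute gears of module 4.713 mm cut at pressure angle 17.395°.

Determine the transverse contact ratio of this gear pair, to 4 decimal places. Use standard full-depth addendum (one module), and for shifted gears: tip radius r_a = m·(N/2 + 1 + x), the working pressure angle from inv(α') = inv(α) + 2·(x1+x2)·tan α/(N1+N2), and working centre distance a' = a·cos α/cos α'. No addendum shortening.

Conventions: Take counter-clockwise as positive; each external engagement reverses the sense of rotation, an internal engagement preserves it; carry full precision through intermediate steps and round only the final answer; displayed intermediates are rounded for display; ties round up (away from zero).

single-mesh involute tooth geometry (70T engaging 27T at module 4.713)
base radii: r_b1 = 157.411017, r_b2 = 60.715678
tip radii: r_a1 = 169.668000, r_a2 = 68.338500
no profile shift: α' = α, a' = a
action lengths: √(r_a1²−r_b1²) = 63.316679, √(r_a2²−r_b2²) = 31.364901
base pitch p_b = π·m·cos α = 14.129180
CR = (63.316679 + 31.364901 − 228.580500·sin 17.39500°)/14.129180 = 1.864632
contact ratio ≈ 1.8646

1.8646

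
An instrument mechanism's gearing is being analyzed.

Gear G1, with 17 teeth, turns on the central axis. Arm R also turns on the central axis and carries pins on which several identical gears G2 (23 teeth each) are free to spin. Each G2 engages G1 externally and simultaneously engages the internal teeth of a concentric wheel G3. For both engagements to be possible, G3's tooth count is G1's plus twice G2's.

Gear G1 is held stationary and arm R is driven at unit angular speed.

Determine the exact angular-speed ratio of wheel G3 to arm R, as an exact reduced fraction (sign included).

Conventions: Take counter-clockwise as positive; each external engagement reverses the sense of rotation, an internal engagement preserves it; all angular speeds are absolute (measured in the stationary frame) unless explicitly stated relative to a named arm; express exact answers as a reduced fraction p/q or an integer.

class = planetary set [G3 = 17+2·23 = 63; Willis about the carrier]
ring teeth: 17 + 2·23 = 63
17(ω_sun−ω_arm) = −63(ω_ring−ω_arm),  ω_sun = 0, ω_arm = 1
ω_ring = 1 − (17/63)(0−1) = 80/63
ω_out/ω_in = 80/63

80/63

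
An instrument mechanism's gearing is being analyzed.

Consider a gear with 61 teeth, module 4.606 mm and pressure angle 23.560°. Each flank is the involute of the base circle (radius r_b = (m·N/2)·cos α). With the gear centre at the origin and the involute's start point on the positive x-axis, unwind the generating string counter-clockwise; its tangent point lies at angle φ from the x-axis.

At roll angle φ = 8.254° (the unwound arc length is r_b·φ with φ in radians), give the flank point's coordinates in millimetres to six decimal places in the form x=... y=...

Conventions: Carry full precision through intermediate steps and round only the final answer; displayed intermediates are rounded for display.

x=130.101911 y=0.128064

class = single-mesh tooth geometry [base-circle involute, m = 4.606, 61T]
pitch radius r_p = m·N/2 = 4.606·61/2 = 140.483000
base radius r_b = r_p·cos α = 140.483000·cos 23.560° = 128.772618
roll angle φ = 8.254° = 0.14405948 rad
x = r_b·(cos φ + φ·sin φ) = 130.101911
y = r_b·(sin φ − φ·cos φ) = 0.128064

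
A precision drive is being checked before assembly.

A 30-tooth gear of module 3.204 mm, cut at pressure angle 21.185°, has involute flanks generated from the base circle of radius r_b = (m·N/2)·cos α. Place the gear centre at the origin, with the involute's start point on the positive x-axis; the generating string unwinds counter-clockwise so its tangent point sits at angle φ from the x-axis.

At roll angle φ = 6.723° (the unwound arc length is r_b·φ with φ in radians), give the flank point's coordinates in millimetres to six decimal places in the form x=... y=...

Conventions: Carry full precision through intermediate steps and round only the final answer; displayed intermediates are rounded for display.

x=45.119462 y=0.024099

single-mesh involute tooth geometry (30T wheel at module 3.204)
pitch radius r_p = m·N/2 = 3.204·30/2 = 48.060000
base radius r_b = r_p·cos α = 48.060000·cos 21.185° = 44.812030
roll angle φ = 6.723° = 0.11733849 rad
x = r_b·(cos φ + φ·sin φ) = 45.119462
y = r_b·(sin φ − φ·cos φ) = 0.024099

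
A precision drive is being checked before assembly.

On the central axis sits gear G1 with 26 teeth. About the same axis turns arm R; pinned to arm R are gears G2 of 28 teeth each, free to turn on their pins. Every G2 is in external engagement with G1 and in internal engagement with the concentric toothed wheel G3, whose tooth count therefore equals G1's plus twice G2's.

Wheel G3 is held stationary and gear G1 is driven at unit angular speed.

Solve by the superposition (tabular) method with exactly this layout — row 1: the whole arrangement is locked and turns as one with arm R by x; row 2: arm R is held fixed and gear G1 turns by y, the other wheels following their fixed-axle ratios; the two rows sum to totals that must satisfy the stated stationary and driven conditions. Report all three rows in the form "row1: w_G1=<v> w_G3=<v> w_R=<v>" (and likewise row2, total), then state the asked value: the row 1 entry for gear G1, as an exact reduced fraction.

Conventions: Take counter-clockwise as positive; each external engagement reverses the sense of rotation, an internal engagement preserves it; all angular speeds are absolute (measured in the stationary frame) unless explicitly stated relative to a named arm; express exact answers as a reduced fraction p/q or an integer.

row1: w_G1=13/54 w_G3=13/54 w_R=13/54
row2: w_G1=41/54 w_G3=-13/54 w_R=0
total: w_G1=1 w_G3=0 w_R=13/54
asked value: 13/54

topology: planetary set — G1 26T / G2 28T / G3 82T, arm = carrier (Willis)
row 1: whole set turns with the arm by x
row 2 (arm held, sun turns y): ω_ring = −(26/82)·y, ω_arm = 0
boundary: total ω_ring = x − (26/82)·y = 0 and total ω_sun = x + y = 1  ⇒  y = 41/54, x = 13/54
row 2 ring = −(26/82)·41/54 = -13/54
totals (row 1 + row 2): sun 13/54 + 41/54 = 1, ring 13/54 + (-13/54) = 0, arm 13/54 + 0 = 13/54
asked cell (row1, sun) = 13/54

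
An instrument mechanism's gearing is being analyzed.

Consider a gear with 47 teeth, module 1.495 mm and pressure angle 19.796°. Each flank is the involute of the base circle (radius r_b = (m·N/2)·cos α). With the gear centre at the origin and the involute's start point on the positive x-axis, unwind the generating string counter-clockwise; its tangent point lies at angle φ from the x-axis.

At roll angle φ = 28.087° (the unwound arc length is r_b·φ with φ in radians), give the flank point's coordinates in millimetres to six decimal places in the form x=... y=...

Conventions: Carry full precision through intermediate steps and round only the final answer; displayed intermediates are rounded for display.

x=36.792701 y=1.267095

topology: single-mesh involute geometry — m = 1.495, N = 47
pitch radius r_p = m·N/2 = 1.495·47/2 = 35.132500
base radius r_b = r_p·cos α = 35.132500·cos 19.796° = 33.056324
roll angle φ = 28.087° = 0.49021063 rad
x = r_b·(cos φ + φ·sin φ) = 36.792701
y = r_b·(sin φ − φ·cos φ) = 1.267095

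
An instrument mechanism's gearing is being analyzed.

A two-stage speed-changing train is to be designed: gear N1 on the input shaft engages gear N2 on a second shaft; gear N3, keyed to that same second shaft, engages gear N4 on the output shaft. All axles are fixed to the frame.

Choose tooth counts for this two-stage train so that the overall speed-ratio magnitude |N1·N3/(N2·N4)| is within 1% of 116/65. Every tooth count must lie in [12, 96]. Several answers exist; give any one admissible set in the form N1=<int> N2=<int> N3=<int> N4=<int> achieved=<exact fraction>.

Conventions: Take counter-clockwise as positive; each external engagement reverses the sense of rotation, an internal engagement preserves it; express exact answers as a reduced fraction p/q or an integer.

design class (target 116/65): fixed-axis compound train
target = 116/65 in lowest terms: an exact hit needs N1·N3 = k·116 and N2·N4 = k·65 for one integer k, every count in [12, 96]; additionally prefer no 1:1 stage (N1 ≠ N2, N3 ≠ N4)
k = 1…2: no 1:1-free in-range split of k·116 and k·65 into factor pairs; take k = 3
k = 3: N1·N3 = 348 = 12·29, N2·N4 = 195 = 13·15
achieved = 12·29/(13·15) = 116/65; |achieved − target| = 0 ≤ 29/1625 ✓

N1=12 N2=13 N3=29 N4=15 achieved=116/65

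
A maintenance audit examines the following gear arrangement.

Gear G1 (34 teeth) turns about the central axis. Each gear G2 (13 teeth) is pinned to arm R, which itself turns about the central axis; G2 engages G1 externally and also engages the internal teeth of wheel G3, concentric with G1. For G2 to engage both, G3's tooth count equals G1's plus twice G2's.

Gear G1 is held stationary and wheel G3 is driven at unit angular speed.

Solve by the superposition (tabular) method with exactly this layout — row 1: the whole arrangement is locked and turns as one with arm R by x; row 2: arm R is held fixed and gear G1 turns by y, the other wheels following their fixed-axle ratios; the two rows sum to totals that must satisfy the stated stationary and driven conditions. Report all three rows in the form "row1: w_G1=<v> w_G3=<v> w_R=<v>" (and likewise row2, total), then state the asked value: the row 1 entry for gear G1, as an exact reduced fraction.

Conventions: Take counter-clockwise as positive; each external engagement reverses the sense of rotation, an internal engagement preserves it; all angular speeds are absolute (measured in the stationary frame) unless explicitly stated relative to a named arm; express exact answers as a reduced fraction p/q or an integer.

class = planetary set [G3 = 34+2·13 = 60; Willis about the carrier]
row 1 (train locked, turned with arm): all members turn x
row 2 — arm fixed, fixed-axis ratios: sun y, ring −(34/60)·y, arm 0
boundary: total ω_sun = x + y = 0 and total ω_ring = x − (34/60)·y = 1  ⇒  y = -30/47, x = 30/47
row 2 ring = −(34/60)·(-30/47) = 17/47
totals (row 1 + row 2): sun 30/47 + (-30/47) = 0, ring 30/47 + 17/47 = 1, arm 30/47 + 0 = 30/47
asked cell (row1, sun) = 30/47

row1: w_G1=30/47 w_G3=30/47 w_R=30/47
row2: w_G1=-30/47 w_G3=17/47 w_R=0
total: w_G1=0 w_G3=1 w_R=30/47
asked value: 30/47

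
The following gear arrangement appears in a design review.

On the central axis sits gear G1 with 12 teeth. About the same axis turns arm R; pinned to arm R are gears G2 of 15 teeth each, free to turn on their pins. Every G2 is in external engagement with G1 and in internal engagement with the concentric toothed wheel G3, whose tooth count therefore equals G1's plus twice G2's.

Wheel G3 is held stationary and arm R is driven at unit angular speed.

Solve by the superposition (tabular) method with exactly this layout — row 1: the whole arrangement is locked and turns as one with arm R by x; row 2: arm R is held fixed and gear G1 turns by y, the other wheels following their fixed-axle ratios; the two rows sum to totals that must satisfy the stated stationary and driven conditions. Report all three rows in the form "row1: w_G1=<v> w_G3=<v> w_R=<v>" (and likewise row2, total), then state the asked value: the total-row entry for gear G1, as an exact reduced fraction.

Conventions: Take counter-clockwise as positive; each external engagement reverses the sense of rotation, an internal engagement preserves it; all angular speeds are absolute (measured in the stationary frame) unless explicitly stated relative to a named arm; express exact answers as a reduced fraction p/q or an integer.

recognized (axles ride arm R): planetary set, 12/15/42 teeth
row 1 — lock + rotate with arm: ω_sun = ω_ring = ω_arm = x
row 2 — arm fixed, fixed-axis ratios: sun y, ring −(12/42)·y, arm 0
boundary: total ω_ring = x − (12/42)·y = 0 and total ω_arm = x = 1  ⇒  y = 7/2, x = 1
row 2 ring = −(12/42)·7/2 = -1
totals (row 1 + row 2): sun 1 + 7/2 = 9/2, ring 1 + (-1) = 0, arm 1 + 0 = 1
asked cell (total, sun) = 9/2

row1: w_G1=1 w_G3=1 w_R=1
row2: w_G1=7/2 w_G3=-1 w_R=0
total: w_G1=9/2 w_G3=0 w_R=1
asked value: 9/2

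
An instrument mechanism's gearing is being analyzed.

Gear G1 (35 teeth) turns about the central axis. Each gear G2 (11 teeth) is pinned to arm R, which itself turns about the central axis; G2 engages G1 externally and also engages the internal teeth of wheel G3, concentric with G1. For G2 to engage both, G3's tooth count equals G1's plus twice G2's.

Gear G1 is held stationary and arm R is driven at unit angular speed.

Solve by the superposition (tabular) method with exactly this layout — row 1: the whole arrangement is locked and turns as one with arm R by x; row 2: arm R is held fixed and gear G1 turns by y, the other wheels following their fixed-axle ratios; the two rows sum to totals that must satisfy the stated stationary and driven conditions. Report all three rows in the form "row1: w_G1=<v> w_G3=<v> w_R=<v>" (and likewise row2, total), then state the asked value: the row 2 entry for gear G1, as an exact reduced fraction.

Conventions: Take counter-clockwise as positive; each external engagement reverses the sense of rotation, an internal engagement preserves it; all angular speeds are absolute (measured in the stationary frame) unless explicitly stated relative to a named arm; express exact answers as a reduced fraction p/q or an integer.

class = planetary set [G3 = 35+2·11 = 57; Willis about the carrier]
row 1: whole set turns with the arm by x
row 2: sun turns y, ring = −(35/57)·y, arm 0
boundary: total ω_sun = x + y = 0 and total ω_arm = x = 1  ⇒  y = -1, x = 1
row 2 ring = −(35/57)·(-1) = 35/57
totals (row 1 + row 2): sun 1 + (-1) = 0, ring 1 + 35/57 = 92/57, arm 1 + 0 = 1
asked cell (row2, sun) = -1

row1: w_G1=1 w_G3=1 w_R=1
row2: w_G1=-1 w_G3=35/57 w_R=0
total: w_G1=0 w_G3=92/57 w_R=1
asked value: -1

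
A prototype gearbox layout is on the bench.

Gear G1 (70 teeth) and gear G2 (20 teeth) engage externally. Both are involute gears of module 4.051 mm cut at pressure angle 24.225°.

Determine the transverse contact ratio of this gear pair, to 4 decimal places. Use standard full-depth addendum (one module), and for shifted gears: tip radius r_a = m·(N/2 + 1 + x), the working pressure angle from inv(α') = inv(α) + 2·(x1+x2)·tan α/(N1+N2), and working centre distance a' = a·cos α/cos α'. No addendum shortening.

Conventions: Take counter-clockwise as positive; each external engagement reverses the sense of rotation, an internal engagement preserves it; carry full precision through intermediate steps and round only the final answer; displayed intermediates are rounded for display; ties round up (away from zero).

topology: single-mesh involute geometry — m = 4.051, 70T/20T pair
base radii: r_b1 = 129.299578, r_b2 = 36.942737
tip radii: r_a1 = 145.836000, r_a2 = 44.561000
no profile shift: α' = α, a' = a
action lengths: √(r_a1²−r_b1²) = 67.451894, √(r_a2²−r_b2²) = 24.918205
base pitch p_b = π·m·cos α = 11.605903
CR = (67.451894 + 24.918205 − 182.295000·sin 24.22500°)/11.605903 = 1.513939
contact ratio ≈ 1.5139

1.5139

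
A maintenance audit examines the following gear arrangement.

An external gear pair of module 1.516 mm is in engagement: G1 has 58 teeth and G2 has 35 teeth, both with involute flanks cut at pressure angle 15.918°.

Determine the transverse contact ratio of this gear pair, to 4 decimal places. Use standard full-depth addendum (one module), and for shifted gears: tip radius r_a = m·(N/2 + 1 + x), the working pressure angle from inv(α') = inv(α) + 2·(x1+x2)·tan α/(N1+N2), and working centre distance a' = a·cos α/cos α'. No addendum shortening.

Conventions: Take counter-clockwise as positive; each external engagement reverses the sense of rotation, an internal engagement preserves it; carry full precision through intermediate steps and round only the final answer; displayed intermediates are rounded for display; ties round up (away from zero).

topology: single-mesh involute geometry — m = 1.516, 58T/35T pair
base radii: r_b1 = 42.278209, r_b2 = 25.512712
tip radii: r_a1 = 45.480000, r_a2 = 28.046000
no profile shift: α' = α, a' = a
action lengths: √(r_a1²−r_b1²) = 16.762561, √(r_a2²−r_b2²) = 11.648160
base pitch p_b = π·m·cos α = 4.580031
CR = (16.762561 + 11.648160 − 70.494000·sin 15.91800°)/4.580031 = 1.981851
contact ratio ≈ 1.9819

1.9819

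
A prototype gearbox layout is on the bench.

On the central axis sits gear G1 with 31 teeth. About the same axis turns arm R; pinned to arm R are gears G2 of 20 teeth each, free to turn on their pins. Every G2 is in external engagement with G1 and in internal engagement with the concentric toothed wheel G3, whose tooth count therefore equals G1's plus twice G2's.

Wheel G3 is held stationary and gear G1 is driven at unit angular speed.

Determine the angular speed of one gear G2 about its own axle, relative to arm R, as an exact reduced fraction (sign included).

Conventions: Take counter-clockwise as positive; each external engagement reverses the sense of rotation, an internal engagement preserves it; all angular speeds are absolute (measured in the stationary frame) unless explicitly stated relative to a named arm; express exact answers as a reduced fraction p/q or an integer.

-2201/2040

class = planetary set [G3 = 31+2·20 = 71; Willis about the carrier]
ring teeth: 31 + 2·20 = 71
31(ω_sun−ω_arm) = −71(ω_ring−ω_arm),  ω_ring = 0, ω_sun = 1
31(1−ω_arm) = −71(0−ω_arm)  ⇒  102·ω_arm = 31  ⇒  ω_arm = 31/102
sun–planet mesh: 31·(1−31/102) = −20·(ω_p−ω_arm)  ⇒  ω_p−ω_arm = -2201/2040
exact speed ratio = -2201/2040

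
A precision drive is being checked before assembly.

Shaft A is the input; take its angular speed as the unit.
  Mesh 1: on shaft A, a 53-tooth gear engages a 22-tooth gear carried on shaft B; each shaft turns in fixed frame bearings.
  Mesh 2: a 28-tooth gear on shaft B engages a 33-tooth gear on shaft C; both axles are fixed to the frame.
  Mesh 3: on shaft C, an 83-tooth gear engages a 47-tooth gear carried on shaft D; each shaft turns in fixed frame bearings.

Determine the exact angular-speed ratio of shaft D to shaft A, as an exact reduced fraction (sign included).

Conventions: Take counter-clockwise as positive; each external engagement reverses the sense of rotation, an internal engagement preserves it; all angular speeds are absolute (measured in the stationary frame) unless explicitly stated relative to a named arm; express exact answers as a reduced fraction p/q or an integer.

-61586/17061

class = fixed-axis compound train [3 meshes; 3 ratios multiply, 3 sense flips]
mesh 1 [53T→22T]: running ratio 53/22, sense −
mesh 2 [28T→33T]: running ratio 742/363, sense +
mesh 3 [83T→47T]: running ratio 61586/17061, sense −
ω_out/ω_in = -61586/17061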